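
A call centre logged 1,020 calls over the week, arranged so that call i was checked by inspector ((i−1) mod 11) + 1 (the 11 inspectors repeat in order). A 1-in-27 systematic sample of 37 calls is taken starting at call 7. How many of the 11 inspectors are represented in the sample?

Consecutive selections differ by k = 27, so their inspector numbers differ by 27 mod 11 = 5.
gcd(27, 11) = 1, so the sample visits 11/1 = 11 distinct residues mod 11.
Start 7 is inspector 7; the inspectors hit are 1, 2, 3, 4, 5, 6, 7, 8, 9, 10, 11.

11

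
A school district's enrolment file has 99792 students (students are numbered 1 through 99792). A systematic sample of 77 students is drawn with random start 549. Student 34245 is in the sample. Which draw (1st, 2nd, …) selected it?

k = 99792/77 = 1296
position = (34245 − 549)/1296 + 1 = 33696/1296 + 1 = 26 + 1 = 27

27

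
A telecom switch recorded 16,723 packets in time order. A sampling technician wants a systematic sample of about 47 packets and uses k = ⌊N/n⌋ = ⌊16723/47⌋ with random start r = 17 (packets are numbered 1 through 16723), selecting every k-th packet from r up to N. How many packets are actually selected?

48

k = ⌊16723/47⌋ = 355
Achieved size = ⌊(16723 − 17)/355⌋ + 1 = ⌊16706/355⌋ + 1 = 47 + 1 = 48
(last selection: 17 + 47×355 = 16702 ≤ 16723; next would be 17057 > 16723)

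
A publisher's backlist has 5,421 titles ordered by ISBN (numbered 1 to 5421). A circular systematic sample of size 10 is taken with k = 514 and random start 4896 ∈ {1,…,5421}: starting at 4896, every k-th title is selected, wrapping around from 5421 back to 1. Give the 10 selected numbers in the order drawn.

4896, 5410, 503, 1017, 1531, 2045, 2559, 3073, 3587, 4101

Selection 1: 4896
Selection 2: 4896 + 514 = 5410
Selection 3: 5410 + 514 = 5924 → 5924 − 5421 = 503
Selection 4: 503 + 514 = 1017
Selection 5: 1017 + 514 = 1531
Selection 6: 1531 + 514 = 2045
Selection 7: 2045 + 514 = 2559
Selection 8: 2559 + 514 = 3073
Selection 9: 3073 + 514 = 3587
Selection 10: 3587 + 514 = 4101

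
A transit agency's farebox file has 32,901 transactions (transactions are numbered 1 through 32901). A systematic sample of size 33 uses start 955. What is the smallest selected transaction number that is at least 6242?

6937

k = 32901/33 = 997
Steps past start: ⌈(6242 − 955)/997⌉ = ⌈5287/997⌉ = 6
Selected transaction: 955 + 6×997 = 6937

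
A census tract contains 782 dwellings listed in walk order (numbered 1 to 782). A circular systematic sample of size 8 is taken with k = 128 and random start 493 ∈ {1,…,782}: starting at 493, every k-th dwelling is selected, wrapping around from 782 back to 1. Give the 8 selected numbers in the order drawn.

Selection 1: 493
Selection 2: 493 + 128 = 621
Selection 3: 621 + 128 = 749
Selection 4: 749 + 128 = 877 → 877 − 782 = 95
Selection 5: 95 + 128 = 223
Selection 6: 223 + 128 = 351
Selection 7: 351 + 128 = 479
Selection 8: 479 + 128 = 607

493, 621, 749, 95, 223, 351, 479, 607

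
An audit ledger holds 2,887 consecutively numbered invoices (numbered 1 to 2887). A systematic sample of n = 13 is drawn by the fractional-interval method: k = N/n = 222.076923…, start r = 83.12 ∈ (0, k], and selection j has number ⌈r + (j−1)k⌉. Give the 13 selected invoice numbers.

j=1: r + 0k = 83.12 → ⌈·⌉ = 84
j=2: r + 1k = 305.196923… → ⌈·⌉ = 306
j=3: r + 2k = 527.273846… → ⌈·⌉ = 528
j=4: r + 3k = 749.350769… → ⌈·⌉ = 750
j=5: r + 4k = 971.427692… → ⌈·⌉ = 972
j=6: r + 5k = 1193.504615… → ⌈·⌉ = 1194
j=7: r + 6k = 1415.581538… → ⌈·⌉ = 1416
j=8: r + 7k = 1637.658461… → ⌈·⌉ = 1638
j=9: r + 8k = 1859.735384… → ⌈·⌉ = 1860
j=10: r + 9k = 2081.812307… → ⌈·⌉ = 2082
j=11: r + 10k = 2303.889230… → ⌈·⌉ = 2304
j=12: r + 11k = 2525.966153… → ⌈·⌉ = 2526
j=13: r + 12k = 2748.043076… → ⌈·⌉ = 2749

84, 306, 528, 750, 972, 1194, 1416, 1638, 1860, 2082, 2304, 2526, 2749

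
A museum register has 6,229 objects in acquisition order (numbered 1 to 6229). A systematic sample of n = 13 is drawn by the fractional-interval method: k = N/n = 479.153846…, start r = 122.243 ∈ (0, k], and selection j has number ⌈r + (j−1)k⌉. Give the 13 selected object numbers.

123, 602, 1081, 1560, 2039, 2519, 2998, 3477, 3956, 4435, 4914, 5393, 5873

j=1: r + 0k = 122.243 → ⌈·⌉ = 123
j=2: r + 1k = 601.396846… → ⌈·⌉ = 602
j=3: r + 2k = 1080.550692… → ⌈·⌉ = 1081
j=4: r + 3k = 1559.704538… → ⌈·⌉ = 1560
j=5: r + 4k = 2038.858384… → ⌈·⌉ = 2039
j=6: r + 5k = 2518.012230… → ⌈·⌉ = 2519
j=7: r + 6k = 2997.166076… → ⌈·⌉ = 2998
j=8: r + 7k = 3476.319923… → ⌈·⌉ = 3477
j=9: r + 8k = 3955.473769… → ⌈·⌉ = 3956
j=10: r + 9k = 4434.627615… → ⌈·⌉ = 4435
j=11: r + 10k = 4913.781461… → ⌈·⌉ = 4914
j=12: r + 11k = 5392.935307… → ⌈·⌉ = 5393
j=13: r + 12k = 5872.089153… → ⌈·⌉ = 5873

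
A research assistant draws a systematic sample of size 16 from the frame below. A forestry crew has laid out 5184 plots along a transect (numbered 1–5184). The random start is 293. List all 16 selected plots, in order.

293, 617, 941, 1265, 1589, 1913, 2237, 2561, 2885, 3209, 3533, 3857, 4181, 4505, 4829, 5153

k = N/n = 5184/16 = 324
plot 1: 293
plot 2: 293 + 324 = 617
plot 3: 617 + 324 = 941
plot 4: 941 + 324 = 1265
plot 5: 1265 + 324 = 1589
plot 6: 1589 + 324 = 1913
plot 7: 1913 + 324 = 2237
plot 8: 2237 + 324 = 2561
plot 9: 2561 + 324 = 2885
plot 10: 2885 + 324 = 3209
plot 11: 3209 + 324 = 3533
plot 12: 3533 + 324 = 3857
plot 13: 3857 + 324 = 4181
plot 14: 4181 + 324 = 4505
plot 15: 4505 + 324 = 4829
plot 16: 4829 + 324 = 5153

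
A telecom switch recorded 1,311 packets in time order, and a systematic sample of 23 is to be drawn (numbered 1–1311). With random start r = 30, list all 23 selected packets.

30, 87, 144, 201, 258, 315, 372, 429, 486, 543, 600, 657, 714, 771, 828, 885, 942, 999, 1056, 1113, 1170, 1227, 1284

k = N/n = 1311/23 = 57
packet 1: 30
packet 2: 30 + 57 = 87
packet 3: 87 + 57 = 144
packet 4: 144 + 57 = 201
packet 5: 201 + 57 = 258
packet 6: 258 + 57 = 315
packet 7: 315 + 57 = 372
packet 8: 372 + 57 = 429
packet 9: 429 + 57 = 486
packet 10: 486 + 57 = 543
packet 11: 543 + 57 = 600
packet 12: 600 + 57 = 657
packet 13: 657 + 57 = 714
packet 14: 714 + 57 = 771
packet 15: 771 + 57 = 828
packet 16: 828 + 57 = 885
packet 17: 885 + 57 = 942
packet 18: 942 + 57 = 999
packet 19: 999 + 57 = 1056
packet 20: 1056 + 57 = 1113
packet 21: 1113 + 57 = 1170
packet 22: 1170 + 57 = 1227
packet 23: 1227 + 57 = 1284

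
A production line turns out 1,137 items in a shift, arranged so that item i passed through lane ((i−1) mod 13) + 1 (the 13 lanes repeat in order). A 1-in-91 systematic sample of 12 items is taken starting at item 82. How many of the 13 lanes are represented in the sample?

1

Consecutive selections differ by k = 91, so their lane numbers differ by 91 mod 13 = 0.
gcd(91, 13) = 13, so the sample visits 13/13 = 1 distinct residues mod 13.
Start 82 is lane 4; the lanes hit are 4.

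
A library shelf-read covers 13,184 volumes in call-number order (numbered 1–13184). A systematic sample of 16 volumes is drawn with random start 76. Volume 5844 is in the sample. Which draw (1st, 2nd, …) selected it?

8

k = 13184/16 = 824
position = (5844 − 76)/824 + 1 = 5768/824 + 1 = 7 + 1 = 8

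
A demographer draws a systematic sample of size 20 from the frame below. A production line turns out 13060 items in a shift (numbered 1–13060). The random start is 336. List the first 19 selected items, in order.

336, 989, 1642, 2295, 2948, 3601, 4254, 4907, 5560, 6213, 6866, 7519, 8172, 8825, 9478, 10131, 10784, 11437, 12090

k = N/n = 13060/20 = 653
item 1: 336
item 2: 336 + 653 = 989
item 3: 989 + 653 = 1642
item 4: 1642 + 653 = 2295
item 5: 2295 + 653 = 2948
item 6: 2948 + 653 = 3601
item 7: 3601 + 653 = 4254
item 8: 4254 + 653 = 4907
item 9: 4907 + 653 = 5560
item 10: 5560 + 653 = 6213
item 11: 6213 + 653 = 6866
item 12: 6866 + 653 = 7519
item 13: 7519 + 653 = 8172
item 14: 8172 + 653 = 8825
item 15: 8825 + 653 = 9478
item 16: 9478 + 653 = 10131
item 17: 10131 + 653 = 10784
item 18: 10784 + 653 = 11437
item 19: 11437 + 653 = 12090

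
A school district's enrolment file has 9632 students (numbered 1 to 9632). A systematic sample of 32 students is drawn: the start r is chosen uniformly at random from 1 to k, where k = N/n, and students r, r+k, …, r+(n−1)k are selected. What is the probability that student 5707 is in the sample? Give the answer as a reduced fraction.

1/301

k = 9632/32 = 301.
Student 5707 is selected iff r ≡ 5707 (mod 301); exactly one such r in {1,…,301}.
Inclusion probability = 1/301.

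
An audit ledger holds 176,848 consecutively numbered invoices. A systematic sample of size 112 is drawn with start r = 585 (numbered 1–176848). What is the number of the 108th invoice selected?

169538

k = 176848/112 = 1579
108th selection = r + (108−1)·k = 585 + 107×1579 = 585 + 168953 = 169538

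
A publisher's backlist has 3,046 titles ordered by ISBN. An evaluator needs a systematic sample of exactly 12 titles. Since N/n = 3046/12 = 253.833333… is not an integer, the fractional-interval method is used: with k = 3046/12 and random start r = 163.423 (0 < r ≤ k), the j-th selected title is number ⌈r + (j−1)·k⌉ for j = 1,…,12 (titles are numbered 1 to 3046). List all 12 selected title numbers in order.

164, 418, 672, 925, 1179, 1433, 1687, 1941, 2195, 2448, 2702, 2956

j=1: r + 0k = 163.423 → ⌈·⌉ = 164
j=2: r + 1k = 417.256333… → ⌈·⌉ = 418
j=3: r + 2k = 671.089666… → ⌈·⌉ = 672
j=4: r + 3k = 924.923 → ⌈·⌉ = 925
j=5: r + 4k = 1178.756333… → ⌈·⌉ = 1179
j=6: r + 5k = 1432.589666… → ⌈·⌉ = 1433
j=7: r + 6k = 1686.423 → ⌈·⌉ = 1687
j=8: r + 7k = 1940.256333… → ⌈·⌉ = 1941
j=9: r + 8k = 2194.089666… → ⌈·⌉ = 2195
j=10: r + 9k = 2447.923 → ⌈·⌉ = 2448
j=11: r + 10k = 2701.756333… → ⌈·⌉ = 2702
j=12: r + 11k = 2955.589666… → ⌈·⌉ = 2956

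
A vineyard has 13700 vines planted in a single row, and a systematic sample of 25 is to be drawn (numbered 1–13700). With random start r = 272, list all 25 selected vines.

272, 820, 1368, 1916, 2464, 3012, 3560, 4108, 4656, 5204, 5752, 6300, 6848, 7396, 7944, 8492, 9040, 9588, 10136, 10684, 11232, 11780, 12328, 12876, 13424

k = N/n = 13700/25 = 548
vine 1: 272
vine 2: 272 + 548 = 820
vine 3: 820 + 548 = 1368
vine 4: 1368 + 548 = 1916
vine 5: 1916 + 548 = 2464
vine 6: 2464 + 548 = 3012
vine 7: 3012 + 548 = 3560
vine 8: 3560 + 548 = 4108
vine 9: 4108 + 548 = 4656
vine 10: 4656 + 548 = 5204
vine 11: 5204 + 548 = 5752
vine 12: 5752 + 548 = 6300
vine 13: 6300 + 548 = 6848
vine 14: 6848 + 548 = 7396
vine 15: 7396 + 548 = 7944
vine 16: 7944 + 548 = 8492
vine 17: 8492 + 548 = 9040
vine 18: 9040 + 548 = 9588
vine 19: 9588 + 548 = 10136
vine 20: 10136 + 548 = 10684
vine 21: 10684 + 548 = 11232
vine 22: 11232 + 548 = 11780
vine 23: 11780 + 548 = 12328
vine 24: 12328 + 548 = 12876
vine 25: 12876 + 548 = 13424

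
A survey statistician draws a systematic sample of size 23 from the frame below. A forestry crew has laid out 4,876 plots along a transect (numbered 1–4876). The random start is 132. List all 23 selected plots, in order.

132, 344, 556, 768, 980, 1192, 1404, 1616, 1828, 2040, 2252, 2464, 2676, 2888, 3100, 3312, 3524, 3736, 3948, 4160, 4372, 4584, 4796

k = N/n = 4876/23 = 212
plot 1: 132
plot 2: 132 + 212 = 344
plot 3: 344 + 212 = 556
plot 4: 556 + 212 = 768
plot 5: 768 + 212 = 980
plot 6: 980 + 212 = 1192
plot 7: 1192 + 212 = 1404
plot 8: 1404 + 212 = 1616
plot 9: 1616 + 212 = 1828
plot 10: 1828 + 212 = 2040
plot 11: 2040 + 212 = 2252
plot 12: 2252 + 212 = 2464
plot 13: 2464 + 212 = 2676
plot 14: 2676 + 212 = 2888
plot 15: 2888 + 212 = 3100
plot 16: 3100 + 212 = 3312
plot 17: 3312 + 212 = 3524
plot 18: 3524 + 212 = 3736
plot 19: 3736 + 212 = 3948
plot 20: 3948 + 212 = 4160
plot 21: 4160 + 212 = 4372
plot 22: 4372 + 212 = 4584
plot 23: 4584 + 212 = 4796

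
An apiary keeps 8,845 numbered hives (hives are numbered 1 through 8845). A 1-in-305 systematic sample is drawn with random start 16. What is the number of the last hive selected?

8556

k = 305
29th selection = r + (29−1)·k = 16 + 28×305 = 16 + 8540 = 8556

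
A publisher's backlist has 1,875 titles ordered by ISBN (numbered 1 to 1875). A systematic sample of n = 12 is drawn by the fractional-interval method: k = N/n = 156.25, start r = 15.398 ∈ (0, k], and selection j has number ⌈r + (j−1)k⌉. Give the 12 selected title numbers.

j=1: r + 0k = 15.398 → ⌈·⌉ = 16
j=2: r + 1k = 171.648 → ⌈·⌉ = 172
j=3: r + 2k = 327.898 → ⌈·⌉ = 328
j=4: r + 3k = 484.148 → ⌈·⌉ = 485
j=5: r + 4k = 640.398 → ⌈·⌉ = 641
j=6: r + 5k = 796.648 → ⌈·⌉ = 797
j=7: r + 6k = 952.898 → ⌈·⌉ = 953
j=8: r + 7k = 1109.148 → ⌈·⌉ = 1110
j=9: r + 8k = 1265.398 → ⌈·⌉ = 1266
j=10: r + 9k = 1421.648 → ⌈·⌉ = 1422
j=11: r + 10k = 1577.898 → ⌈·⌉ = 1578
j=12: r + 11k = 1734.148 → ⌈·⌉ = 1735

16, 172, 328, 485, 641, 797, 953, 1110, 1266, 1422, 1578, 1735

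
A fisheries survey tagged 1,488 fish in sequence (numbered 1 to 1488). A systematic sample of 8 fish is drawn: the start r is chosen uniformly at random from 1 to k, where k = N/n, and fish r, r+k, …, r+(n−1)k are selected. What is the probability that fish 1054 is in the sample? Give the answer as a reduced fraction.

k = 1488/8 = 186.
Fish 1054 is selected iff r ≡ 1054 (mod 186); exactly one such r in {1,…,186}.
Inclusion probability = 1/186.

1/186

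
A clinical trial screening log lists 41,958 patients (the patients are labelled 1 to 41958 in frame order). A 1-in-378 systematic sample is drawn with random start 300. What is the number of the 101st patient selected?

k = 378
101st selection = r + (101−1)·k = 300 + 100×378 = 300 + 37800 = 38100

38100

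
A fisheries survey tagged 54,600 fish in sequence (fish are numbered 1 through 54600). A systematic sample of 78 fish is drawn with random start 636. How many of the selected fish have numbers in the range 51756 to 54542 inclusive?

4

k = 54600/78 = 700
First selection ≥ 51756: 636 + ⌈(51756−636)/700⌉·700 = 636 + 74×700 = 52436
Last selection ≤ 54542: 636 + ⌊(54542−636)/700⌋·700 = 636 + 77×700 = 54536
Count = 77 − 74 + 1 = 4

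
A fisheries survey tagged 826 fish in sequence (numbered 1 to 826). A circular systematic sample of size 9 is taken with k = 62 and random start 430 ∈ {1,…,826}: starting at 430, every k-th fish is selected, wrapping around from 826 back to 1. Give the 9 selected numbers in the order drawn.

Selection 1: 430
Selection 2: 430 + 62 = 492
Selection 3: 492 + 62 = 554
Selection 4: 554 + 62 = 616
Selection 5: 616 + 62 = 678
Selection 6: 678 + 62 = 740
Selection 7: 740 + 62 = 802
Selection 8: 802 + 62 = 864 → 864 − 826 = 38
Selection 9: 38 + 62 = 100

430, 492, 554, 616, 678, 740, 802, 38, 100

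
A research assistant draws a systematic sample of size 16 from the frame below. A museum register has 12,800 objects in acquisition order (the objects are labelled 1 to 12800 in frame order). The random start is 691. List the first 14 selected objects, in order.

691, 1491, 2291, 3091, 3891, 4691, 5491, 6291, 7091, 7891, 8691, 9491, 10291, 11091

k = N/n = 12800/16 = 800
object 1: 691
object 2: 691 + 800 = 1491
object 3: 1491 + 800 = 2291
object 4: 2291 + 800 = 3091
object 5: 3091 + 800 = 3891
object 6: 3891 + 800 = 4691
object 7: 4691 + 800 = 5491
object 8: 5491 + 800 = 6291
object 9: 6291 + 800 = 7091
object 10: 7091 + 800 = 7891
object 11: 7891 + 800 = 8691
object 12: 8691 + 800 = 9491
object 13: 9491 + 800 = 10291
object 14: 10291 + 800 = 11091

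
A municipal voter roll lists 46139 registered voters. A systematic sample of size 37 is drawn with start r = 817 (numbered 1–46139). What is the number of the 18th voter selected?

k = 46139/37 = 1247
18th selection = r + (18−1)·k = 817 + 17×1247 = 817 + 21199 = 22016

22016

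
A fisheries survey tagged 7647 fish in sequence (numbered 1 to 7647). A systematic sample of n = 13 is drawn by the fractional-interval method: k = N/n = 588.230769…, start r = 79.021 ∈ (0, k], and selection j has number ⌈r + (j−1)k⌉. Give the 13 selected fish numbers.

80, 668, 1256, 1844, 2432, 3021, 3609, 4197, 4785, 5374, 5962, 6550, 7138

j=1: r + 0k = 79.021 → ⌈·⌉ = 80
j=2: r + 1k = 667.251769… → ⌈·⌉ = 668
j=3: r + 2k = 1255.482538… → ⌈·⌉ = 1256
j=4: r + 3k = 1843.713307… → ⌈·⌉ = 1844
j=5: r + 4k = 2431.944076… → ⌈·⌉ = 2432
j=6: r + 5k = 3020.174846… → ⌈·⌉ = 3021
j=7: r + 6k = 3608.405615… → ⌈·⌉ = 3609
j=8: r + 7k = 4196.636384… → ⌈·⌉ = 4197
j=9: r + 8k = 4784.867153… → ⌈·⌉ = 4785
j=10: r + 9k = 5373.097923… → ⌈·⌉ = 5374
j=11: r + 10k = 5961.328692… → ⌈·⌉ = 5962
j=12: r + 11k = 6549.559461… → ⌈·⌉ = 6550
j=13: r + 12k = 7137.790230… → ⌈·⌉ = 7138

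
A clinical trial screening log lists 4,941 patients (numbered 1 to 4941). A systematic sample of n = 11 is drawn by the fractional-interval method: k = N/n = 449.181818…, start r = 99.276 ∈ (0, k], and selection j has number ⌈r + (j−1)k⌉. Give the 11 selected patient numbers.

j=1: r + 0k = 99.276 → ⌈·⌉ = 100
j=2: r + 1k = 548.457818… → ⌈·⌉ = 549
j=3: r + 2k = 997.639636… → ⌈·⌉ = 998
j=4: r + 3k = 1446.821454… → ⌈·⌉ = 1447
j=5: r + 4k = 1896.003272… → ⌈·⌉ = 1897
j=6: r + 5k = 2345.185090… → ⌈·⌉ = 2346
j=7: r + 6k = 2794.366909… → ⌈·⌉ = 2795
j=8: r + 7k = 3243.548727… → ⌈·⌉ = 3244
j=9: r + 8k = 3692.730545… → ⌈·⌉ = 3693
j=10: r + 9k = 4141.912363… → ⌈·⌉ = 4142
j=11: r + 10k = 4591.094181… → ⌈·⌉ = 4592

100, 549, 998, 1447, 1897, 2346, 2795, 3244, 3693, 4142, 4592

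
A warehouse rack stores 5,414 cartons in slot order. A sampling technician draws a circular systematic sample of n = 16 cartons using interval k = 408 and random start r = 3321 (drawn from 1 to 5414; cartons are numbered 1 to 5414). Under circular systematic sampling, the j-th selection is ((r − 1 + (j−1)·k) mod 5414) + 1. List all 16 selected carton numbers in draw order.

3321, 3729, 4137, 4545, 4953, 5361, 355, 763, 1171, 1579, 1987, 2395, 2803, 3211, 3619, 4027

Selection 1: 3321
Selection 2: 3321 + 408 = 3729
Selection 3: 3729 + 408 = 4137
Selection 4: 4137 + 408 = 4545
Selection 5: 4545 + 408 = 4953
Selection 6: 4953 + 408 = 5361
Selection 7: 5361 + 408 = 5769 → 5769 − 5414 = 355
Selection 8: 355 + 408 = 763
Selection 9: 763 + 408 = 1171
Selection 10: 1171 + 408 = 1579
Selection 11: 1579 + 408 = 1987
Selection 12: 1987 + 408 = 2395
Selection 13: 2395 + 408 = 2803
Selection 14: 2803 + 408 = 3211
Selection 15: 3211 + 408 = 3619
Selection 16: 3619 + 408 = 4027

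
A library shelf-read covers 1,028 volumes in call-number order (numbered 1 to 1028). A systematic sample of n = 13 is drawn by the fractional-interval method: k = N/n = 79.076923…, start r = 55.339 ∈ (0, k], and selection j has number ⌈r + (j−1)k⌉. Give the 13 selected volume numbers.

j=1: r + 0k = 55.339 → ⌈·⌉ = 56
j=2: r + 1k = 134.415923… → ⌈·⌉ = 135
j=3: r + 2k = 213.492846… → ⌈·⌉ = 214
j=4: r + 3k = 292.569769… → ⌈·⌉ = 293
j=5: r + 4k = 371.646692… → ⌈·⌉ = 372
j=6: r + 5k = 450.723615… → ⌈·⌉ = 451
j=7: r + 6k = 529.800538… → ⌈·⌉ = 530
j=8: r + 7k = 608.877461… → ⌈·⌉ = 609
j=9: r + 8k = 687.954384… → ⌈·⌉ = 688
j=10: r + 9k = 767.031307… → ⌈·⌉ = 768
j=11: r + 10k = 846.108230… → ⌈·⌉ = 847
j=12: r + 11k = 925.185153… → ⌈·⌉ = 926
j=13: r + 12k = 1004.262076… → ⌈·⌉ = 1005

56, 135, 214, 293, 372, 451, 530, 609, 688, 768, 847, 926, 1005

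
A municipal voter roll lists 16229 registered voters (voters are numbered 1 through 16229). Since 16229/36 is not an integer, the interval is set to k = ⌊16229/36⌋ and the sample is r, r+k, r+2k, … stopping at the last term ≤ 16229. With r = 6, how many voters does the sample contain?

37

k = ⌊16229/36⌋ = 450
Achieved size = ⌊(16229 − 6)/450⌋ + 1 = ⌊16223/450⌋ + 1 = 36 + 1 = 37
(last selection: 6 + 36×450 = 16206 ≤ 16229; next would be 16656 > 16229)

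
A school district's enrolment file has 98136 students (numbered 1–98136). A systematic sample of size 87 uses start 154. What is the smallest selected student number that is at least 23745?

23842

k = 98136/87 = 1128
Steps past start: ⌈(23745 − 154)/1128⌉ = ⌈23591/1128⌉ = 21
Selected student: 154 + 21×1128 = 23842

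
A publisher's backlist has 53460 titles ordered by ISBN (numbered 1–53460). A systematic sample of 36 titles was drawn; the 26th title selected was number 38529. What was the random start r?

k = 53460/36 = 1485
r = 38529 − (26−1)×1485 = 38529 − 37125 = 1404

1404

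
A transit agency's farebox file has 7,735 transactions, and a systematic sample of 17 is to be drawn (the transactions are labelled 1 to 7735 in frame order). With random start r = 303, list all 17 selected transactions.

303, 758, 1213, 1668, 2123, 2578, 3033, 3488, 3943, 4398, 4853, 5308, 5763, 6218, 6673, 7128, 7583

k = N/n = 7735/17 = 455
transaction 1: 303
transaction 2: 303 + 455 = 758
transaction 3: 758 + 455 = 1213
transaction 4: 1213 + 455 = 1668
transaction 5: 1668 + 455 = 2123
transaction 6: 2123 + 455 = 2578
transaction 7: 2578 + 455 = 3033
transaction 8: 3033 + 455 = 3488
transaction 9: 3488 + 455 = 3943
transaction 10: 3943 + 455 = 4398
transaction 11: 4398 + 455 = 4853
transaction 12: 4853 + 455 = 5308
transaction 13: 5308 + 455 = 5763
transaction 14: 5763 + 455 = 6218
transaction 15: 6218 + 455 = 6673
transaction 16: 6673 + 455 = 7128
transaction 17: 7128 + 455 = 7583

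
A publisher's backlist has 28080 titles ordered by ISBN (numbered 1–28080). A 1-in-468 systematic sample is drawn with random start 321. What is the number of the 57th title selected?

k = 468
57th selection = r + (57−1)·k = 321 + 56×468 = 321 + 26208 = 26529

26529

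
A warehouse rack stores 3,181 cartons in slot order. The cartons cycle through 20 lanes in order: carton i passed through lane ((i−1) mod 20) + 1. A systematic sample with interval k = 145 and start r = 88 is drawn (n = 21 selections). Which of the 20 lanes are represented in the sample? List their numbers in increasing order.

Consecutive selections differ by k = 145, so their lane numbers differ by 145 mod 20 = 5.
gcd(145, 20) = 5, so the sample visits 20/5 = 4 distinct residues mod 20.
Start 88 is lane 8; the lanes hit are 3, 8, 13, 18.

3, 8, 13, 18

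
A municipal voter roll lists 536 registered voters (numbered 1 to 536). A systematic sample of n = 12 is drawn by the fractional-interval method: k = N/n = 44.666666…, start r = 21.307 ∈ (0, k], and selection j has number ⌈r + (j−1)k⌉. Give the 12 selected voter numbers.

j=1: r + 0k = 21.307 → ⌈·⌉ = 22
j=2: r + 1k = 65.973666… → ⌈·⌉ = 66
j=3: r + 2k = 110.640333… → ⌈·⌉ = 111
j=4: r + 3k = 155.307 → ⌈·⌉ = 156
j=5: r + 4k = 199.973666… → ⌈·⌉ = 200
j=6: r + 5k = 244.640333… → ⌈·⌉ = 245
j=7: r + 6k = 289.307 → ⌈·⌉ = 290
j=8: r + 7k = 333.973666… → ⌈·⌉ = 334
j=9: r + 8k = 378.640333… → ⌈·⌉ = 379
j=10: r + 9k = 423.307 → ⌈·⌉ = 424
j=11: r + 10k = 467.973666… → ⌈·⌉ = 468
j=12: r + 11k = 512.640333… → ⌈·⌉ = 513

22, 66, 111, 156, 200, 245, 290, 334, 379, 424, 468, 513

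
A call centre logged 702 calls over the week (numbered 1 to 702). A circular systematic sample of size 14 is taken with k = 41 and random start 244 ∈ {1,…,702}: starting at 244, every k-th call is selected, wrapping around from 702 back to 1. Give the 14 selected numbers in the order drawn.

Selection 1: 244
Selection 2: 244 + 41 = 285
Selection 3: 285 + 41 = 326
Selection 4: 326 + 41 = 367
Selection 5: 367 + 41 = 408
Selection 6: 408 + 41 = 449
Selection 7: 449 + 41 = 490
Selection 8: 490 + 41 = 531
Selection 9: 531 + 41 = 572
Selection 10: 572 + 41 = 613
Selection 11: 613 + 41 = 654
Selection 12: 654 + 41 = 695
Selection 13: 695 + 41 = 736 → 736 − 702 = 34
Selection 14: 34 + 41 = 75

244, 285, 326, 367, 408, 449, 490, 531, 572, 613, 654, 695, 34, 75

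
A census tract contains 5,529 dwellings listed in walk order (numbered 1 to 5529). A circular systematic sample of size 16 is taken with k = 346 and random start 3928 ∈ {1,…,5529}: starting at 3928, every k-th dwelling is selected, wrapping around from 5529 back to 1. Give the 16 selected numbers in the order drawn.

3928, 4274, 4620, 4966, 5312, 129, 475, 821, 1167, 1513, 1859, 2205, 2551, 2897, 3243, 3589

Selection 1: 3928
Selection 2: 3928 + 346 = 4274
Selection 3: 4274 + 346 = 4620
Selection 4: 4620 + 346 = 4966
Selection 5: 4966 + 346 = 5312
Selection 6: 5312 + 346 = 5658 → 5658 − 5529 = 129
Selection 7: 129 + 346 = 475
Selection 8: 475 + 346 = 821
Selection 9: 821 + 346 = 1167
Selection 10: 1167 + 346 = 1513
Selection 11: 1513 + 346 = 1859
Selection 12: 1859 + 346 = 2205
Selection 13: 2205 + 346 = 2551
Selection 14: 2551 + 346 = 2897
Selection 15: 2897 + 346 = 3243
Selection 16: 3243 + 346 = 3589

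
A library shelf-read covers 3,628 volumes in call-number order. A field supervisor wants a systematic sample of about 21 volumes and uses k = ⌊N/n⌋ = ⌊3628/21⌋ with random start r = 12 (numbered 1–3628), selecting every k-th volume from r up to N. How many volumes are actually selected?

22

k = ⌊3628/21⌋ = 172
Achieved size = ⌊(3628 − 12)/172⌋ + 1 = ⌊3616/172⌋ + 1 = 21 + 1 = 22
(last selection: 12 + 21×172 = 3624 ≤ 3628; next would be 3796 > 3628)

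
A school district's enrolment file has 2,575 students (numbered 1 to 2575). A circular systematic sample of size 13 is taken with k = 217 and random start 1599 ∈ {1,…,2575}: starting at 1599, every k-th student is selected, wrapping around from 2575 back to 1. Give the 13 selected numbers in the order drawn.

Selection 1: 1599
Selection 2: 1599 + 217 = 1816
Selection 3: 1816 + 217 = 2033
Selection 4: 2033 + 217 = 2250
Selection 5: 2250 + 217 = 2467
Selection 6: 2467 + 217 = 2684 → 2684 − 2575 = 109
Selection 7: 109 + 217 = 326
Selection 8: 326 + 217 = 543
Selection 9: 543 + 217 = 760
Selection 10: 760 + 217 = 977
Selection 11: 977 + 217 = 1194
Selection 12: 1194 + 217 = 1411
Selection 13: 1411 + 217 = 1628

1599, 1816, 2033, 2250, 2467, 109, 326, 543, 760, 977, 1194, 1411, 1628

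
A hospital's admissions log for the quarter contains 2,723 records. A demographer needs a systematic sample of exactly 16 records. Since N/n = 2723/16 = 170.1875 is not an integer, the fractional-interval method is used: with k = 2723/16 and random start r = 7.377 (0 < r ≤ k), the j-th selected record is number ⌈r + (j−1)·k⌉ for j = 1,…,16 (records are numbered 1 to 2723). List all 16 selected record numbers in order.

j=1: r + 0k = 7.377 → ⌈·⌉ = 8
j=2: r + 1k = 177.5645 → ⌈·⌉ = 178
j=3: r + 2k = 347.752 → ⌈·⌉ = 348
j=4: r + 3k = 517.9395 → ⌈·⌉ = 518
j=5: r + 4k = 688.127 → ⌈·⌉ = 689
j=6: r + 5k = 858.3145 → ⌈·⌉ = 859
j=7: r + 6k = 1028.502 → ⌈·⌉ = 1029
j=8: r + 7k = 1198.6895 → ⌈·⌉ = 1199
j=9: r + 8k = 1368.877 → ⌈·⌉ = 1369
j=10: r + 9k = 1539.0645 → ⌈·⌉ = 1540
j=11: r + 10k = 1709.252 → ⌈·⌉ = 1710
j=12: r + 11k = 1879.4395 → ⌈·⌉ = 1880
j=13: r + 12k = 2049.627 → ⌈·⌉ = 2050
j=14: r + 13k = 2219.8145 → ⌈·⌉ = 2220
j=15: r + 14k = 2390.002 → ⌈·⌉ = 2391
j=16: r + 15k = 2560.1895 → ⌈·⌉ = 2561

8, 178, 348, 518, 689, 859, 1029, 1199, 1369, 1540, 1710, 1880, 2050, 2220, 2391, 2561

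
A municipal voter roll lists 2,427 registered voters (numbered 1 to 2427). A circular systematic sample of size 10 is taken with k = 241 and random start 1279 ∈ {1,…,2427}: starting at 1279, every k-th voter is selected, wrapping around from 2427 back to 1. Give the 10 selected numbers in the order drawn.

1279, 1520, 1761, 2002, 2243, 57, 298, 539, 780, 1021

Selection 1: 1279
Selection 2: 1279 + 241 = 1520
Selection 3: 1520 + 241 = 1761
Selection 4: 1761 + 241 = 2002
Selection 5: 2002 + 241 = 2243
Selection 6: 2243 + 241 = 2484 → 2484 − 2427 = 57
Selection 7: 57 + 241 = 298
Selection 8: 298 + 241 = 539
Selection 9: 539 + 241 = 780
Selection 10: 780 + 241 = 1021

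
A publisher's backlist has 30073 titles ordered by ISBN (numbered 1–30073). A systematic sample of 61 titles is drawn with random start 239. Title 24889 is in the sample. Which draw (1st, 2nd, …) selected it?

k = 30073/61 = 493
position = (24889 − 239)/493 + 1 = 24650/493 + 1 = 50 + 1 = 51

51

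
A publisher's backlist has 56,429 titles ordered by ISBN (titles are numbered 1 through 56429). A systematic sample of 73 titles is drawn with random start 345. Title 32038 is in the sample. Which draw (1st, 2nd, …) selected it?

42

k = 56429/73 = 773
position = (32038 − 345)/773 + 1 = 31693/773 + 1 = 41 + 1 = 42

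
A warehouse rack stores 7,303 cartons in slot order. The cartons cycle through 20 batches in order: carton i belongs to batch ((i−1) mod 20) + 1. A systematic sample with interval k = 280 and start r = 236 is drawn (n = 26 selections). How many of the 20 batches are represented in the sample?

1

Consecutive selections differ by k = 280, so their batch numbers differ by 280 mod 20 = 0.
gcd(280, 20) = 20, so the sample visits 20/20 = 1 distinct residues mod 20.
Start 236 is batch 16; the batches hit are 16.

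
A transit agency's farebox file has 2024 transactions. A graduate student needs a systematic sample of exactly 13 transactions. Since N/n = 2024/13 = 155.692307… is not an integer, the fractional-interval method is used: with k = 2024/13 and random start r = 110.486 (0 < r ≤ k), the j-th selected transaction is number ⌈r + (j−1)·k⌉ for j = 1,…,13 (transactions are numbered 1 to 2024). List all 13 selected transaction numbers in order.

111, 267, 422, 578, 734, 889, 1045, 1201, 1357, 1512, 1668, 1824, 1979

j=1: r + 0k = 110.486 → ⌈·⌉ = 111
j=2: r + 1k = 266.178307… → ⌈·⌉ = 267
j=3: r + 2k = 421.870615… → ⌈·⌉ = 422
j=4: r + 3k = 577.562923… → ⌈·⌉ = 578
j=5: r + 4k = 733.255230… → ⌈·⌉ = 734
j=6: r + 5k = 888.947538… → ⌈·⌉ = 889
j=7: r + 6k = 1044.639846… → ⌈·⌉ = 1045
j=8: r + 7k = 1200.332153… → ⌈·⌉ = 1201
j=9: r + 8k = 1356.024461… → ⌈·⌉ = 1357
j=10: r + 9k = 1511.716769… → ⌈·⌉ = 1512
j=11: r + 10k = 1667.409076… → ⌈·⌉ = 1668
j=12: r + 11k = 1823.101384… → ⌈·⌉ = 1824
j=13: r + 12k = 1978.793692… → ⌈·⌉ = 1979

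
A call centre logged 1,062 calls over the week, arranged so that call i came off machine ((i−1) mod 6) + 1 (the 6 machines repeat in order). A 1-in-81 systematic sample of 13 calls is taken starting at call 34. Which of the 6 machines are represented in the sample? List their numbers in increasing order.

Consecutive selections differ by k = 81, so their machine numbers differ by 81 mod 6 = 3.
gcd(81, 6) = 3, so the sample visits 6/3 = 2 distinct residues mod 6.
Start 34 is machine 4; the machines hit are 1, 4.

1, 4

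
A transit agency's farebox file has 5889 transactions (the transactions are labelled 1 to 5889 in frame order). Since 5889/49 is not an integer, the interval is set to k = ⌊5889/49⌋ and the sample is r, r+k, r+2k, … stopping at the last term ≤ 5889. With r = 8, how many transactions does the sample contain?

50

k = ⌊5889/49⌋ = 120
Achieved size = ⌊(5889 − 8)/120⌋ + 1 = ⌊5881/120⌋ + 1 = 49 + 1 = 50
(last selection: 8 + 49×120 = 5888 ≤ 5889; next would be 6008 > 5889)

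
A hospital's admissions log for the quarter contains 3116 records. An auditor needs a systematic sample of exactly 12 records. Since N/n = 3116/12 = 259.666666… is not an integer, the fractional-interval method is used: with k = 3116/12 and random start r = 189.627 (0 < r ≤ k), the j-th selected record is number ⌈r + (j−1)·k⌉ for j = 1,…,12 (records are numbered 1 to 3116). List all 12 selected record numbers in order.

190, 450, 709, 969, 1229, 1488, 1748, 2008, 2267, 2527, 2787, 3046

j=1: r + 0k = 189.627 → ⌈·⌉ = 190
j=2: r + 1k = 449.293666… → ⌈·⌉ = 450
j=3: r + 2k = 708.960333… → ⌈·⌉ = 709
j=4: r + 3k = 968.627 → ⌈·⌉ = 969
j=5: r + 4k = 1228.293666… → ⌈·⌉ = 1229
j=6: r + 5k = 1487.960333… → ⌈·⌉ = 1488
j=7: r + 6k = 1747.627 → ⌈·⌉ = 1748
j=8: r + 7k = 2007.293666… → ⌈·⌉ = 2008
j=9: r + 8k = 2266.960333… → ⌈·⌉ = 2267
j=10: r + 9k = 2526.627 → ⌈·⌉ = 2527
j=11: r + 10k = 2786.293666… → ⌈·⌉ = 2787
j=12: r + 11k = 3045.960333… → ⌈·⌉ = 3046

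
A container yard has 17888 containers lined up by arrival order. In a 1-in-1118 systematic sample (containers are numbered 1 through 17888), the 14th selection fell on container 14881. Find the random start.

k = 1118
r = 14881 − (14−1)×1118 = 14881 − 14534 = 347

347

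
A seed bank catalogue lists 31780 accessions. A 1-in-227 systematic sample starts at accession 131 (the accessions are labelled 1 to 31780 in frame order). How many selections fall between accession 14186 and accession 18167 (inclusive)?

k = 227
First selection ≥ 14186: 131 + ⌈(14186−131)/227⌉·227 = 131 + 62×227 = 14205
Last selection ≤ 18167: 131 + ⌊(18167−131)/227⌋·227 = 131 + 79×227 = 18064
Count = 79 − 62 + 1 = 18

18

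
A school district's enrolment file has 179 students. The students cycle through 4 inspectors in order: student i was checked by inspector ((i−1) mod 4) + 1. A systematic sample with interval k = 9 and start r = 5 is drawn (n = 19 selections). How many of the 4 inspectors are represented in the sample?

Consecutive selections differ by k = 9, so their inspector numbers differ by 9 mod 4 = 1.
gcd(9, 4) = 1, so the sample visits 4/1 = 4 distinct residues mod 4.
Start 5 is inspector 1; the inspectors hit are 1, 2, 3, 4.

4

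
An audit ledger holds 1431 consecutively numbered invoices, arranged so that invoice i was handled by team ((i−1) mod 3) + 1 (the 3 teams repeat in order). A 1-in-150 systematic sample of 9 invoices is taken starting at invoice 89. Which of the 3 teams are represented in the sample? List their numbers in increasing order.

2

Consecutive selections differ by k = 150, so their team numbers differ by 150 mod 3 = 0.
gcd(150, 3) = 3, so the sample visits 3/3 = 1 distinct residues mod 3.
Start 89 is team 2; the teams hit are 2.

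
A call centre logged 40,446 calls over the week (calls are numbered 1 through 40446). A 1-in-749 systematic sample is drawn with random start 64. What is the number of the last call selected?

39761

k = 749
54th selection = r + (54−1)·k = 64 + 53×749 = 64 + 39697 = 39761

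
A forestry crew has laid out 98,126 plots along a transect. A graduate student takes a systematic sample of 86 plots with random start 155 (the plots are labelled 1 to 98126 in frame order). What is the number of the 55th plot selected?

61769

k = 98126/86 = 1141
55th selection = r + (55−1)·k = 155 + 54×1141 = 155 + 61614 = 61769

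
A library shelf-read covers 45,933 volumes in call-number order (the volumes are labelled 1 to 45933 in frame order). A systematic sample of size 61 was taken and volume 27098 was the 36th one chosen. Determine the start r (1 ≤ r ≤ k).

743

k = 45933/61 = 753
r = 27098 − (36−1)×753 = 27098 − 26355 = 743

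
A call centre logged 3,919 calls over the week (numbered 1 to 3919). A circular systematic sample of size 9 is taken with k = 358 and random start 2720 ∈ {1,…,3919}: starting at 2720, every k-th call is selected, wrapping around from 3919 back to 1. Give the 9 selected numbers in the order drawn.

Selection 1: 2720
Selection 2: 2720 + 358 = 3078
Selection 3: 3078 + 358 = 3436
Selection 4: 3436 + 358 = 3794
Selection 5: 3794 + 358 = 4152 → 4152 − 3919 = 233
Selection 6: 233 + 358 = 591
Selection 7: 591 + 358 = 949
Selection 8: 949 + 358 = 1307
Selection 9: 1307 + 358 = 1665

2720, 3078, 3436, 3794, 233, 591, 949, 1307, 1665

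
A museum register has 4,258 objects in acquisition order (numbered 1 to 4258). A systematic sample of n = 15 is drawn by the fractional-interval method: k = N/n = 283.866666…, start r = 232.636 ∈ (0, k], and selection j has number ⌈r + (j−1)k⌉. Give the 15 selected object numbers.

j=1: r + 0k = 232.636 → ⌈·⌉ = 233
j=2: r + 1k = 516.502666… → ⌈·⌉ = 517
j=3: r + 2k = 800.369333… → ⌈·⌉ = 801
j=4: r + 3k = 1084.236 → ⌈·⌉ = 1085
j=5: r + 4k = 1368.102666… → ⌈·⌉ = 1369
j=6: r + 5k = 1651.969333… → ⌈·⌉ = 1652
j=7: r + 6k = 1935.836 → ⌈·⌉ = 1936
j=8: r + 7k = 2219.702666… → ⌈·⌉ = 2220
j=9: r + 8k = 2503.569333… → ⌈·⌉ = 2504
j=10: r + 9k = 2787.436 → ⌈·⌉ = 2788
j=11: r + 10k = 3071.302666… → ⌈·⌉ = 3072
j=12: r + 11k = 3355.169333… → ⌈·⌉ = 3356
j=13: r + 12k = 3639.036 → ⌈·⌉ = 3640
j=14: r + 13k = 3922.902666… → ⌈·⌉ = 3923
j=15: r + 14k = 4206.769333… → ⌈·⌉ = 4207

233, 517, 801, 1085, 1369, 1652, 1936, 2220, 2504, 2788, 3072, 3356, 3640, 3923, 4207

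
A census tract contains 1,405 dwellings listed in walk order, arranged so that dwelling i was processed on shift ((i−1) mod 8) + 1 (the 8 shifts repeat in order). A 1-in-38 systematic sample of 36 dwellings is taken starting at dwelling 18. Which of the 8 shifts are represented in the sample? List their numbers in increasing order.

Consecutive selections differ by k = 38, so their shift numbers differ by 38 mod 8 = 6.
gcd(38, 8) = 2, so the sample visits 8/2 = 4 distinct residues mod 8.
Start 18 is shift 2; the shifts hit are 2, 4, 6, 8.

2, 4, 6, 8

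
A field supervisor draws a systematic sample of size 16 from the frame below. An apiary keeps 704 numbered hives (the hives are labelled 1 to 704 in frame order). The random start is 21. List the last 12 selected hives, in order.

k = N/n = 704/16 = 44
5th selection = 21 + 4×44 = 197
6th: 197 + 44 = 241
7th: 241 + 44 = 285
8th: 285 + 44 = 329
9th: 329 + 44 = 373
10th: 373 + 44 = 417
11th: 417 + 44 = 461
12th: 461 + 44 = 505
13th: 505 + 44 = 549
14th: 549 + 44 = 593
15th: 593 + 44 = 637
16th: 637 + 44 = 681

197, 241, 285, 329, 373, 417, 461, 505, 549, 593, 637, 681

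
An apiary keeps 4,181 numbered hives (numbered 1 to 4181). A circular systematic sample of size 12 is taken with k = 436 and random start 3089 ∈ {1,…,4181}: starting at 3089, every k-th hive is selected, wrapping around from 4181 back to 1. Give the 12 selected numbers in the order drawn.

3089, 3525, 3961, 216, 652, 1088, 1524, 1960, 2396, 2832, 3268, 3704

Selection 1: 3089
Selection 2: 3089 + 436 = 3525
Selection 3: 3525 + 436 = 3961
Selection 4: 3961 + 436 = 4397 → 4397 − 4181 = 216
Selection 5: 216 + 436 = 652
Selection 6: 652 + 436 = 1088
Selection 7: 1088 + 436 = 1524
Selection 8: 1524 + 436 = 1960
Selection 9: 1960 + 436 = 2396
Selection 10: 2396 + 436 = 2832
Selection 11: 2832 + 436 = 3268
Selection 12: 3268 + 436 = 3704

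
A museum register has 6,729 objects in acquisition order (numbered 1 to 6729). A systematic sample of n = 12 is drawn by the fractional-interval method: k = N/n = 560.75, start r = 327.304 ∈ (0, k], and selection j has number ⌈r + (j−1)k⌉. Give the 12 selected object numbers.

j=1: r + 0k = 327.304 → ⌈·⌉ = 328
j=2: r + 1k = 888.054 → ⌈·⌉ = 889
j=3: r + 2k = 1448.804 → ⌈·⌉ = 1449
j=4: r + 3k = 2009.554 → ⌈·⌉ = 2010
j=5: r + 4k = 2570.304 → ⌈·⌉ = 2571
j=6: r + 5k = 3131.054 → ⌈·⌉ = 3132
j=7: r + 6k = 3691.804 → ⌈·⌉ = 3692
j=8: r + 7k = 4252.554 → ⌈·⌉ = 4253
j=9: r + 8k = 4813.304 → ⌈·⌉ = 4814
j=10: r + 9k = 5374.054 → ⌈·⌉ = 5375
j=11: r + 10k = 5934.804 → ⌈·⌉ = 5935
j=12: r + 11k = 6495.554 → ⌈·⌉ = 6496

328, 889, 1449, 2010, 2571, 3132, 3692, 4253, 4814, 5375, 5935, 6496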